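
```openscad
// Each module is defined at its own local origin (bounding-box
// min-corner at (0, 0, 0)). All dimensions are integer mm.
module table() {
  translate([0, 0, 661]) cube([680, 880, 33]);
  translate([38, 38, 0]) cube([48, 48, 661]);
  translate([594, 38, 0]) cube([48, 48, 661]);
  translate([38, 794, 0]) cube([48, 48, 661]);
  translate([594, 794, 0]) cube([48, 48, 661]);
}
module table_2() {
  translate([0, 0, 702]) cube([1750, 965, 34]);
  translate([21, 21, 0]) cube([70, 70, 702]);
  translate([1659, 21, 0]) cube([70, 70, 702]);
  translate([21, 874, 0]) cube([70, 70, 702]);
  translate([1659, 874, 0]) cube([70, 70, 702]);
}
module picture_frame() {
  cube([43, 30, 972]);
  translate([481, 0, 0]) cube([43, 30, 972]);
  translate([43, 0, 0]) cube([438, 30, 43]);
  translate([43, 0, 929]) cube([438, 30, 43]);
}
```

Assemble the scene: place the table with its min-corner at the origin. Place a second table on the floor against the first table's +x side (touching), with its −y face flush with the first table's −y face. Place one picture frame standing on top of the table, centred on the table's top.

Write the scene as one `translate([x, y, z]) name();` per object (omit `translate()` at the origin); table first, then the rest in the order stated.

table();
translate([680, 0, 0]) table_2();
translate([78, 425, 694]) picture_frame();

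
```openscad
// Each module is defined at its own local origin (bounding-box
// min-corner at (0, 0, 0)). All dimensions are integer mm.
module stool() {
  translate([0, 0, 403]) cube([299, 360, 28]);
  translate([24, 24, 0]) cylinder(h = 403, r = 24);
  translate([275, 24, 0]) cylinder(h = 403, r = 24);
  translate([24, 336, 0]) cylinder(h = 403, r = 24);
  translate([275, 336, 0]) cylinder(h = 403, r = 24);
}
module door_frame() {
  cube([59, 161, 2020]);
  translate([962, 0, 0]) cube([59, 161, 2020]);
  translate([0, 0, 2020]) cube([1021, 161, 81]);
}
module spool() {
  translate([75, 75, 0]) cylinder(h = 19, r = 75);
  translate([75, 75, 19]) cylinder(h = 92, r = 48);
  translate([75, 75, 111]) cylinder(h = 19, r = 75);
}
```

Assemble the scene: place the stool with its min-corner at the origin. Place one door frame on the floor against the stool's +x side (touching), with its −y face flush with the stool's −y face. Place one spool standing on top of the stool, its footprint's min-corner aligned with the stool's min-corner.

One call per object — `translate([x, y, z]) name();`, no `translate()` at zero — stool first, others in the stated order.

stool();
translate([299, 0, 0]) door_frame();
translate([0, 0, 431]) spool();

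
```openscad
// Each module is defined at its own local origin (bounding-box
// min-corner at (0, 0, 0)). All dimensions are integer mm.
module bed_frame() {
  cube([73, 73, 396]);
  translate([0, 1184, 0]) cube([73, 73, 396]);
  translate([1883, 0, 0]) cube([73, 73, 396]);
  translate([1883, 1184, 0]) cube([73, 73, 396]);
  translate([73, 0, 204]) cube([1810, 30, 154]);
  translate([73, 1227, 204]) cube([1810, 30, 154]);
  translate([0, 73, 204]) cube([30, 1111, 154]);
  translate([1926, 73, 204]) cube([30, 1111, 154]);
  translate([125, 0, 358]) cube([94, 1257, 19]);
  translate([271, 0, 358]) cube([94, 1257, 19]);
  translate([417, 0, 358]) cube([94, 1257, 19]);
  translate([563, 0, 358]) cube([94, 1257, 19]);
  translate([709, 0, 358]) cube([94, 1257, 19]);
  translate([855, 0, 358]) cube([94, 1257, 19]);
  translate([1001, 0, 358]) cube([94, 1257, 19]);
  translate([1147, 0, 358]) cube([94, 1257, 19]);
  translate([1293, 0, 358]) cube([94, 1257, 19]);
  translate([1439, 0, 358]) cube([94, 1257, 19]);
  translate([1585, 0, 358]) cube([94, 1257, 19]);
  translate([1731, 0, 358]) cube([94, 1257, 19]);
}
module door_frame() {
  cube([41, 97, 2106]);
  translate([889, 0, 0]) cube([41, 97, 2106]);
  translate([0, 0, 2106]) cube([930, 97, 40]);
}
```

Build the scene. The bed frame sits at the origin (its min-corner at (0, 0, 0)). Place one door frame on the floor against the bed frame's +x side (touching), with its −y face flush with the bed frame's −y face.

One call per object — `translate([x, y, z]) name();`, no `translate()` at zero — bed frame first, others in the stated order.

bed_frame();
translate([1956, 0, 0]) door_frame();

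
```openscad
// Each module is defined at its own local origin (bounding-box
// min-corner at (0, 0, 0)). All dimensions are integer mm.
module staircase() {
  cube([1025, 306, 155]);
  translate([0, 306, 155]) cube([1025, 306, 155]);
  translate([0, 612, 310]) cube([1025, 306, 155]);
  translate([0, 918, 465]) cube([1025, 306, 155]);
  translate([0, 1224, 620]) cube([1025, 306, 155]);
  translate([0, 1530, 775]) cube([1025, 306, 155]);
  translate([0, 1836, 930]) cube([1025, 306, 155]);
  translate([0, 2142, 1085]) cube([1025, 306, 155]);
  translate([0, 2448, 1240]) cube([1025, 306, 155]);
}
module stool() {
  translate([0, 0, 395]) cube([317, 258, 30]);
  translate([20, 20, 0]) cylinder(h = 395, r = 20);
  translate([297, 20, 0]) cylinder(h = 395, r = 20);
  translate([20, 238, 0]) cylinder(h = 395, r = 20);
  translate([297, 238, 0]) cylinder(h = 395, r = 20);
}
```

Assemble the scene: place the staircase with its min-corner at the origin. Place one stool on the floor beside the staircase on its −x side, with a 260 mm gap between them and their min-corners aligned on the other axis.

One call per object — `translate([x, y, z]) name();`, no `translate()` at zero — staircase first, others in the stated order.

staircase();
translate([-577, 0, 0]) stool();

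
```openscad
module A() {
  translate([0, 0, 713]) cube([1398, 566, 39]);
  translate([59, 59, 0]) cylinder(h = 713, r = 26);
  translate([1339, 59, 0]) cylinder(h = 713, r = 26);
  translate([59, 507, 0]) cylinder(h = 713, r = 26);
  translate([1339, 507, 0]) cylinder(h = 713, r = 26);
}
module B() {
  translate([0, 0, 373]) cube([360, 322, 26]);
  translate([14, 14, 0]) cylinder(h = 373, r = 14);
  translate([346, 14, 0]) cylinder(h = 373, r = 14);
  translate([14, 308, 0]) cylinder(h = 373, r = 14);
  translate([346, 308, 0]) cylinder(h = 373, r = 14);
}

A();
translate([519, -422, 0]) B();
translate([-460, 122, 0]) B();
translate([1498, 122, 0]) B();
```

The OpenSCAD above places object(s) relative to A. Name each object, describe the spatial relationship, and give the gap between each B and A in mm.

Each stool's nearest face is 100 mm from the table's bounding box.

A is a table. B is a stool. Three stools sit around the table at the −y, −x, +x sides. The gap between each stool and the table is 100 mm.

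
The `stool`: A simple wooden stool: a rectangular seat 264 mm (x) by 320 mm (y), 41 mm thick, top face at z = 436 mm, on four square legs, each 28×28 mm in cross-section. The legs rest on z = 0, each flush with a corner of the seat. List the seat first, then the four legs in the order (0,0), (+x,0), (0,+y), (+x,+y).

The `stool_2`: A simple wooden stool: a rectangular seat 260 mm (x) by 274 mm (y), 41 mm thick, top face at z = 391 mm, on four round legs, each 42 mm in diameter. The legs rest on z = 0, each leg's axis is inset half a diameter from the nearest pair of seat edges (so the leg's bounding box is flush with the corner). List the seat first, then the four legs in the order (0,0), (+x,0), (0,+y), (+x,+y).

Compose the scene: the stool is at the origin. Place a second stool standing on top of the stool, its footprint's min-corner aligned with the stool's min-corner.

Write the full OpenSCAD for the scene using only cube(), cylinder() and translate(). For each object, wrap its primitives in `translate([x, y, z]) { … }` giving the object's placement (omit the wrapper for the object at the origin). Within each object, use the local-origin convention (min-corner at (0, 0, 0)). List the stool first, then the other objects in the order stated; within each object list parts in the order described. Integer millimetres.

translate([0, 0, 395]) cube([264, 320, 41]);
cube([28, 28, 395]);
translate([236, 0, 0]) cube([28, 28, 395]);
translate([0, 292, 0]) cube([28, 28, 395]);
translate([236, 292, 0]) cube([28, 28, 395]);
translate([0, 0, 436]) {
  translate([0, 0, 350]) cube([260, 274, 41]);
  translate([21, 21, 0]) cylinder(h = 350, r = 21);
  translate([239, 21, 0]) cylinder(h = 350, r = 21);
  translate([21, 253, 0]) cylinder(h = 350, r = 21);
  translate([239, 253, 0]) cylinder(h = 350, r = 21);
}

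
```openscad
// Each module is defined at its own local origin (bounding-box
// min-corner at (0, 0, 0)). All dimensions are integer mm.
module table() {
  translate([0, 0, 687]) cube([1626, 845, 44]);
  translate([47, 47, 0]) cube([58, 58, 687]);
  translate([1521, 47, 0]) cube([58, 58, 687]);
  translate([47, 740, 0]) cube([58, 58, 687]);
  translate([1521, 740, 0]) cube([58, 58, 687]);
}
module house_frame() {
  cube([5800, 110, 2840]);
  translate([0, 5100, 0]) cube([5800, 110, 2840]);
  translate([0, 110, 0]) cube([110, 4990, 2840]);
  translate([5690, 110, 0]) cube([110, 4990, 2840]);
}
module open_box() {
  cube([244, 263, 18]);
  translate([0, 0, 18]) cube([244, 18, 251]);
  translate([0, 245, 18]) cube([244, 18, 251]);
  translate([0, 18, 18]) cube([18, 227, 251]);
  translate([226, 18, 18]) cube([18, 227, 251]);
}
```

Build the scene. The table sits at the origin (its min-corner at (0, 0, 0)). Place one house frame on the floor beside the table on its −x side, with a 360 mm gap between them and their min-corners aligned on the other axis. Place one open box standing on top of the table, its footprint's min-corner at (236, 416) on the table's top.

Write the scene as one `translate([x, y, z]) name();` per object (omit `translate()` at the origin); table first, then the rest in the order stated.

table();
translate([-6160, 0, 0]) house_frame();
translate([236, 416, 731]) open_box();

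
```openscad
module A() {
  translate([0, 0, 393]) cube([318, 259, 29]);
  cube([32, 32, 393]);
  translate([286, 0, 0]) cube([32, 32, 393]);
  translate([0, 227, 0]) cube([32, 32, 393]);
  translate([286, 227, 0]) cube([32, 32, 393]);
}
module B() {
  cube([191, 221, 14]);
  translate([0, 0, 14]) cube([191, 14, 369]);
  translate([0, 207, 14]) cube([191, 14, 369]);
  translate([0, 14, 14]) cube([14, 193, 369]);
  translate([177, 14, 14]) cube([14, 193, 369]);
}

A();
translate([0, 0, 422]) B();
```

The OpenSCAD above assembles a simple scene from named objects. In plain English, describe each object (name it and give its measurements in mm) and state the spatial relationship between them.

A is a four-legged stool. The seat is a 318×259×29 mm slab whose top surface is at z = 422 mm; four square legs, each 32×32 mm in cross-section, run from the floor (z = 0) to the underside of the seat, each flush with a corner of the seat.

B is an open-topped rectangular box: outside dimensions 191×221×383 mm, with a uniform wall and base thickness of 14 mm. The base is a full 191×221 slab on the floor; four walls sit on top of the base. The front and back walls (the −y and +y sides) span the full width; the two side walls fit between them.

The open box is on top of the stool.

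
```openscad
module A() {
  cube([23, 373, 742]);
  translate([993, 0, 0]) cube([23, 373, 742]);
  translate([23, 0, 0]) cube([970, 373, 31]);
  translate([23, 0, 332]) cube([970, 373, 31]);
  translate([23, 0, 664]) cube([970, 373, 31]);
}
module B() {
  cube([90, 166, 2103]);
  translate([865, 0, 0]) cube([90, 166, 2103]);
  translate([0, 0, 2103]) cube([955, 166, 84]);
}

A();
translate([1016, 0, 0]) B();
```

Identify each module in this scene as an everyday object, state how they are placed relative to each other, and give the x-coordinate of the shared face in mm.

A is a bookshelf. B is a door frame. The door frame is against the bookshelf's +x side, with their −y faces flush. The x-coordinate of the shared face is 1016 mm.

The bookshelf's +x face and the door frame's −x face are both at x = 1016 mm.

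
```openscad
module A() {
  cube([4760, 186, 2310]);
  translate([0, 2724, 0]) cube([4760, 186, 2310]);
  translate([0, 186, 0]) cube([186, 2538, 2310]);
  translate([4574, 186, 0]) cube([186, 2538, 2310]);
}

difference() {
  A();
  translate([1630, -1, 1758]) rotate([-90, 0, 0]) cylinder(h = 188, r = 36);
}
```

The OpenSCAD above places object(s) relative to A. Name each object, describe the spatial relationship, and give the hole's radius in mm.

The subtracted cylinder has r = 36 mm.

A is a house frame. The house frame has a circular hole through its front wall. The hole's radius is 36 mm.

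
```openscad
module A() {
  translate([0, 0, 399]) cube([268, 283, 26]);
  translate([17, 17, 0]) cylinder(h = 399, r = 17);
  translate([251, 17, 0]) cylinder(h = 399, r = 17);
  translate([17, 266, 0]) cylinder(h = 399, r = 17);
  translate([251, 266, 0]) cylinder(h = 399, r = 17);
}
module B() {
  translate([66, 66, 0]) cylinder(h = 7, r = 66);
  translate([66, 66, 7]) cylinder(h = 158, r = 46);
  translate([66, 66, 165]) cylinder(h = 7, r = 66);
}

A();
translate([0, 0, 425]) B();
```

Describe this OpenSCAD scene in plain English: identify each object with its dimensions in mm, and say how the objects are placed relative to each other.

A is a simple wooden stool: a rectangular seat 268 mm (x) by 283 mm (y), 26 mm thick, top face at z = 425 mm, on four round legs, each 34 mm in diameter. The legs rest on z = 0, each leg's axis is inset half a diameter from the nearest pair of seat edges (so the leg's bounding box is flush with the corner).

B is a spool: two coaxial disc flanges of radius 66 mm and thickness 7 mm, joined by a core cylinder of radius 46 mm and height 158 mm. The lower flange rests on z = 0 and the three cylinders share a vertical axis.

The spool is on top of the stool.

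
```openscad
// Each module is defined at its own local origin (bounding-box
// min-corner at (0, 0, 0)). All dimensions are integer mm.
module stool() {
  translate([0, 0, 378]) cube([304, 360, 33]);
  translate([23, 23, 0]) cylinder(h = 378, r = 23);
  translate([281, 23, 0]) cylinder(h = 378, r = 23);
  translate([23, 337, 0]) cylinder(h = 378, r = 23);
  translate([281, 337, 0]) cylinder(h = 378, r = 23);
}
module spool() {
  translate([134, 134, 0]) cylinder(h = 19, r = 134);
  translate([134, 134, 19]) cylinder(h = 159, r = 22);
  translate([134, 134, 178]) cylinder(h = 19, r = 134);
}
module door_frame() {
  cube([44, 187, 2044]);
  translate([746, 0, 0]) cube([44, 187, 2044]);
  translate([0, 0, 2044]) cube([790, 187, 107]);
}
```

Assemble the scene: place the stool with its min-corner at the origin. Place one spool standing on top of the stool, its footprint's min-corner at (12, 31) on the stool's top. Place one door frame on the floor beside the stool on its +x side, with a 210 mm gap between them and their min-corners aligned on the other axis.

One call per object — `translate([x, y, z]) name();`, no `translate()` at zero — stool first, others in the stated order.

stool();
translate([12, 31, 411]) spool();
translate([514, 0, 0]) door_frame();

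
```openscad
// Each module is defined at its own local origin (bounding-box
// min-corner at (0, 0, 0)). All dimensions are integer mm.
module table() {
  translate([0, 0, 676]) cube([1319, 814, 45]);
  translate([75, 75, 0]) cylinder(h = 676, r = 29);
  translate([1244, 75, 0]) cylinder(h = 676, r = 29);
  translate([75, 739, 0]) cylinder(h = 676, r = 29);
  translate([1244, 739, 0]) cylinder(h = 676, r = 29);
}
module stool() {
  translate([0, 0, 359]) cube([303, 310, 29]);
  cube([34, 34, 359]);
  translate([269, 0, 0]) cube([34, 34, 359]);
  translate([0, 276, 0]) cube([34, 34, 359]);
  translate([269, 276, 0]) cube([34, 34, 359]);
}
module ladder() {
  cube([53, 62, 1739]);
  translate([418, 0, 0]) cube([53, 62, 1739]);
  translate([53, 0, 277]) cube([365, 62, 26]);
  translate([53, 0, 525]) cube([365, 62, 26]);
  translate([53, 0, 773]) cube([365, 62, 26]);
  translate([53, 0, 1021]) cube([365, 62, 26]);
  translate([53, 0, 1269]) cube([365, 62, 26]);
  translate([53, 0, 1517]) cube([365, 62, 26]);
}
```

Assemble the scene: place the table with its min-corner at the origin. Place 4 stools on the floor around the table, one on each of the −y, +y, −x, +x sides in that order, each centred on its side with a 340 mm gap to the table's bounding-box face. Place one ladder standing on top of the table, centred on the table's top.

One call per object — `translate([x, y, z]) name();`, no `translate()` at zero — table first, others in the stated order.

table();
translate([508, -650, 0]) stool();
translate([508, 1154, 0]) stool();
translate([-643, 252, 0]) stool();
translate([1659, 252, 0]) stool();
translate([424, 376, 721]) ladder();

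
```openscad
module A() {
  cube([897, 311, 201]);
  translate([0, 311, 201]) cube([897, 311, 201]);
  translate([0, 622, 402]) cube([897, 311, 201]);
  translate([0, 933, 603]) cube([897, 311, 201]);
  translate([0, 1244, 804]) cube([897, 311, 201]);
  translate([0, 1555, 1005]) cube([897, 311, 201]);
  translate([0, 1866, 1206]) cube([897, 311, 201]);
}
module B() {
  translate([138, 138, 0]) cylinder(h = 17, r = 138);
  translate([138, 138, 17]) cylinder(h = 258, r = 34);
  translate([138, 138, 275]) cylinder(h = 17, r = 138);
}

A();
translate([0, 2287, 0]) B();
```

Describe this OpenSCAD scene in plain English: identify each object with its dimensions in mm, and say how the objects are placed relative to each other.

A is a straight staircase of 7 solid steps. Each step is 897 mm wide (x), 311 mm deep (y, the going) and 201 mm tall (the rise). The first step rests on the floor; each subsequent step sits one going further in +y and one rise higher in +z, directly behind and above the previous step with no overlap.

B is a spool: two coaxial disc flanges of radius 138 mm and thickness 17 mm, joined by a core cylinder of radius 34 mm and height 258 mm. The lower flange rests on z = 0 and the three cylinders share a vertical axis.

The spool is on the floor beside the staircase on its +y side.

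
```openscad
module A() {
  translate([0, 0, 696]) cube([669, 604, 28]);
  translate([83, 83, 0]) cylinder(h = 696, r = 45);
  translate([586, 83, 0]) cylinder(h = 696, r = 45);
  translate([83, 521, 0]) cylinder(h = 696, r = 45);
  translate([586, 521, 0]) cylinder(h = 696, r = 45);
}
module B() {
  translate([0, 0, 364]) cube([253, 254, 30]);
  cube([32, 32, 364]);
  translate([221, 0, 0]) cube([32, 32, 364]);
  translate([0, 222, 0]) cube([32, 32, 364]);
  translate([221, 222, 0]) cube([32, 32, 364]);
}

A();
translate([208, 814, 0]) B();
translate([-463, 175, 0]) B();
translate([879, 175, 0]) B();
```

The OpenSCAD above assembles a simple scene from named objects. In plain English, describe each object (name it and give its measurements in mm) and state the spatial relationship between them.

A is a table with a 669×604 mm rectangular top, 28 mm thick, top surface at z = 724 mm, supported by four round legs of 90 mm diameter, each leg's bounding box inset 38 mm from the nearest pair of top edges, running from the floor.

B is a four-legged stool. The seat is 253×254 mm, 30 mm thick, top at z = 394 mm. It stands on four square legs, each 32×32 mm in cross-section, from z = 0 to the seat underside, each flush with a corner of the seat.

Three stools sit around the table at the +y, −x, +x sides.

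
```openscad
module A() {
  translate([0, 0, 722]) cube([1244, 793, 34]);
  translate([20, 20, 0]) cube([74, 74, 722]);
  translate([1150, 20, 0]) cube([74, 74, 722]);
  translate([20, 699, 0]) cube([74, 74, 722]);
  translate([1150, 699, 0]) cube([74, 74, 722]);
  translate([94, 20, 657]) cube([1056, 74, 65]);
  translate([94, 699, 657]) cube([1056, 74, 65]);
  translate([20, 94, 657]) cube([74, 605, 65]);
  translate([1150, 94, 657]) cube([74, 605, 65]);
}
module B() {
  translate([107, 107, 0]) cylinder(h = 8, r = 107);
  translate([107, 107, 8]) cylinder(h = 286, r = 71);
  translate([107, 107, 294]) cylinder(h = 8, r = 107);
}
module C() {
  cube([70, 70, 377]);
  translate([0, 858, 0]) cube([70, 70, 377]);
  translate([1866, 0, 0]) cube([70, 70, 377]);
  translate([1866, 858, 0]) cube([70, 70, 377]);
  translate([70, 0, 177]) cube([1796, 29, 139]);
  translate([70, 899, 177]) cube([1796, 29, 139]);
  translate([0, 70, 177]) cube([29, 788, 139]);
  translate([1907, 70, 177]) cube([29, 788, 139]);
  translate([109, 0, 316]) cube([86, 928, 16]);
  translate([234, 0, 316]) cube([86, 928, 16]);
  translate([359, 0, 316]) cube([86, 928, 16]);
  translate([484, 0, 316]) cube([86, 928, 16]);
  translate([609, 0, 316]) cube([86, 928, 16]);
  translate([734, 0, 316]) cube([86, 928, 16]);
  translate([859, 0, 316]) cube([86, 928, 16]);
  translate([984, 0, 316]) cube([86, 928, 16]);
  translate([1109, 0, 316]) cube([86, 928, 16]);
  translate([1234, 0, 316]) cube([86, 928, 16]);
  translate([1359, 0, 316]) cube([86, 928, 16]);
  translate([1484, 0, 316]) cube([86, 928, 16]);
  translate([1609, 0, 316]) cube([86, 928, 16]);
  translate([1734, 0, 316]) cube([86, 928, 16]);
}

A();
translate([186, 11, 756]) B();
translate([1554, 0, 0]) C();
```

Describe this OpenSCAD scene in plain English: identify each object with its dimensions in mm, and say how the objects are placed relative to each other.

A is a table: top 1244 mm (x) × 793 mm (y), 34 mm thick, upper face at z = 756 mm, on four 74×74 mm square legs, each inset 20 mm from the nearest pair of top edges, running from z = 0 to the bottom of the top. Four apron rails, 74 mm thick and 65 mm tall, run between adjacent legs with their top edges flush with the underside of the top and their outer faces flush with the legs' outer faces.

B is a spool: two coaxial disc flanges of radius 107 mm and thickness 8 mm, joined by a core cylinder of radius 71 mm and height 286 mm. The lower flange rests on z = 0 and the three cylinders share a vertical axis.

C is a bed frame 1936 mm long (x) by 928 mm wide (y). Four 70×70 mm corner posts, 377 mm tall, at the corners of the footprint. Four rails of 29 mm thickness and 139 mm height run between adjacent posts with their undersides at z = 177 mm, their outer faces flush with the outside of the frame (the two x-running rails run between the posts' inner faces; the two y-running rails run between the posts' inner faces). 14 slats, each 86 mm wide (x) and 16 mm thick, lie across the top of the two x-running rails, running the full 928 mm width of the frame in y; the slats are evenly spaced along x between the inner faces of the end posts with equal gaps (rounded down to the nearest mm) at the −x end and between each pair — any rounding remainder accumulates at the +x end.

The spool is on top of the table. The bed frame is on the floor beside the table on its +x side.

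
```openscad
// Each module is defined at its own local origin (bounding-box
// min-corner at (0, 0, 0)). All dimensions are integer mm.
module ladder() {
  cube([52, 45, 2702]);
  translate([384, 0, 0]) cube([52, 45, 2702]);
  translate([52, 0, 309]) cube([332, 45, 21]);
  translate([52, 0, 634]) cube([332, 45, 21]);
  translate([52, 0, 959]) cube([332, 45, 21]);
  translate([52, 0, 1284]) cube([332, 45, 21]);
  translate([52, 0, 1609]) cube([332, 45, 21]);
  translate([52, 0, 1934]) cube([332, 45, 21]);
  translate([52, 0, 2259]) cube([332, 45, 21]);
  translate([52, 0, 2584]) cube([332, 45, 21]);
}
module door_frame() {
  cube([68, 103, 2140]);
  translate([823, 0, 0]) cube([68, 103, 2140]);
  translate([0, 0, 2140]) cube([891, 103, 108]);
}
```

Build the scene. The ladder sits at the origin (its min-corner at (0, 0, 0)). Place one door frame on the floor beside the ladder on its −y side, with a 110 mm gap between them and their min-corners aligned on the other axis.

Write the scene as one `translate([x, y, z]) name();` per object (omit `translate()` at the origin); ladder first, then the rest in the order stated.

ladder();
translate([0, -213, 0]) door_frame();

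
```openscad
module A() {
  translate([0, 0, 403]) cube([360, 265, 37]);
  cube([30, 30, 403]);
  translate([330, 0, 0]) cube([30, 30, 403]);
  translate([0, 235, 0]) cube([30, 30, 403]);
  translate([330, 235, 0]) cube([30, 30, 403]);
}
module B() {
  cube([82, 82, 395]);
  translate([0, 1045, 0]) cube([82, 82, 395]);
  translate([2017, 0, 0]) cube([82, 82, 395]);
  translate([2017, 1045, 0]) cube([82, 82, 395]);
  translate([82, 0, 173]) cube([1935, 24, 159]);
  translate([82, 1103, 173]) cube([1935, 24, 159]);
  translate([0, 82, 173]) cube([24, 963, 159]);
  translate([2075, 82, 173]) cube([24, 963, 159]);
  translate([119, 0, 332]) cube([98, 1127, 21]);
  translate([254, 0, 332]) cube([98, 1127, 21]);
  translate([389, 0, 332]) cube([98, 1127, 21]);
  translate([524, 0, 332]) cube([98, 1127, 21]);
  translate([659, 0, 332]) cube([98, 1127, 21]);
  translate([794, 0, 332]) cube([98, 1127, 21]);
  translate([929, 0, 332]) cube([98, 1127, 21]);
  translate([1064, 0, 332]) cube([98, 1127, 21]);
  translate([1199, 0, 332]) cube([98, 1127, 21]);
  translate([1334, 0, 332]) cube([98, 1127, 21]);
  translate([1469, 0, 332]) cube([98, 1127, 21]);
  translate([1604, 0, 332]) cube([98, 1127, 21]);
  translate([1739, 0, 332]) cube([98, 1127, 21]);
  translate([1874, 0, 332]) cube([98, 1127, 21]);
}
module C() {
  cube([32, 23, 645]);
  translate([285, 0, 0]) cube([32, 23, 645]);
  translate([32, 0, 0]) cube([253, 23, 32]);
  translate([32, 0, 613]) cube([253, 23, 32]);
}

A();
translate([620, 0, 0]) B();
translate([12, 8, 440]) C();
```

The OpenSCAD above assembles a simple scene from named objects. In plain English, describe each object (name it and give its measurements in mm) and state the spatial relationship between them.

A is a four-legged stool. The seat is a 360×265×37 mm slab whose top surface is at z = 440 mm; four square legs, each 30×30 mm in cross-section, run from the floor (z = 0) to the underside of the seat, each flush with a corner of the seat.

B is a bed frame 2099 mm long (x) by 1127 mm wide (y). Four 82×82 mm corner posts, 395 mm tall, at the corners of the footprint. Four rails of 24 mm thickness and 159 mm height run between adjacent posts with their undersides at z = 173 mm, their outer faces flush with the outside of the frame (the two x-running rails run between the posts' inner faces; the two y-running rails run between the posts' inner faces). 14 slats, each 98 mm wide (x) and 21 mm thick, lie across the top of the two x-running rails, running the full 1127 mm width of the frame in y; the slats are evenly spaced along x between the inner faces of the end posts with equal gaps (rounded down to the nearest mm) at the −x end and between each pair — any rounding remainder accumulates at the +x end.

C is a rectangular picture frame lying in the x–z plane (depth along y). The opening is 253 mm wide (x) by 581 mm tall (z), surrounded by a border 32 mm wide on all four sides. The frame is 23 mm deep and is made of two full-height vertical stiles with two horizontal rails fitted between them.

The bed frame is on the floor beside the stool on its +x side. The picture frame is on top of the stool.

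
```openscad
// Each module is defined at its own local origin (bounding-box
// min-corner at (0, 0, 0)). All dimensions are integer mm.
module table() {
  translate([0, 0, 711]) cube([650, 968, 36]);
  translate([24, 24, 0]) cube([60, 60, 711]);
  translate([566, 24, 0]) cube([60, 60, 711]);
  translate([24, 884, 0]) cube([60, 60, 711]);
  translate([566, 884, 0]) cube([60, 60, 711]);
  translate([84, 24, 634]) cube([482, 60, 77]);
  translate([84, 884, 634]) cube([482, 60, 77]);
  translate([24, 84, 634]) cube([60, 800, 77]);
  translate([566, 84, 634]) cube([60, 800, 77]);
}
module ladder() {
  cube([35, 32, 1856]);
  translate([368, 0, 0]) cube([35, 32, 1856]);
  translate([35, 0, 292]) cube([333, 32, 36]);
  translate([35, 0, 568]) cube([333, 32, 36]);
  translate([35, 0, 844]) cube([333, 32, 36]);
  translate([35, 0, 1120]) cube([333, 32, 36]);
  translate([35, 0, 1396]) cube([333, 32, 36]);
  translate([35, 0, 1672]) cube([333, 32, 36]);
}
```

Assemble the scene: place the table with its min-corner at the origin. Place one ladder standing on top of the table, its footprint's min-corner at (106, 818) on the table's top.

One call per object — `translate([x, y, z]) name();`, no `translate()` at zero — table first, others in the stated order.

table();
translate([106, 818, 747]) ladder();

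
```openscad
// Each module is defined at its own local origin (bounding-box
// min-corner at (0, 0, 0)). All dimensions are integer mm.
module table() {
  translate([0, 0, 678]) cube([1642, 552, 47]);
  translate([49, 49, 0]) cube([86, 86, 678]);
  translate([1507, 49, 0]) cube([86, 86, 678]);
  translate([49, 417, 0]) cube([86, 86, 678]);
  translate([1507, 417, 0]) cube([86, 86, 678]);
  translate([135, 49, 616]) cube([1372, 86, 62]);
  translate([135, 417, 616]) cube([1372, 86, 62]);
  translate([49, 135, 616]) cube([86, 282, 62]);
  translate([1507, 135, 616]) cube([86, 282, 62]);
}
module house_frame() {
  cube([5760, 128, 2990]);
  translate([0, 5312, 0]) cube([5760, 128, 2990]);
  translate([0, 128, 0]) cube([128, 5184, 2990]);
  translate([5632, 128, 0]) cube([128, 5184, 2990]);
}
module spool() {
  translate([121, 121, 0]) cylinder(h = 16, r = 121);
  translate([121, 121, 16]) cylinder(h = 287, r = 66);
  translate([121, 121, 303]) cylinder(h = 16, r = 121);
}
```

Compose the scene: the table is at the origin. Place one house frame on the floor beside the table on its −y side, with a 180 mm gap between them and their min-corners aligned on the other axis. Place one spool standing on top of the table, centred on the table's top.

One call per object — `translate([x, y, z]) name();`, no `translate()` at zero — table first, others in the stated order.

table();
translate([0, -5620, 0]) house_frame();
translate([700, 155, 725]) spool();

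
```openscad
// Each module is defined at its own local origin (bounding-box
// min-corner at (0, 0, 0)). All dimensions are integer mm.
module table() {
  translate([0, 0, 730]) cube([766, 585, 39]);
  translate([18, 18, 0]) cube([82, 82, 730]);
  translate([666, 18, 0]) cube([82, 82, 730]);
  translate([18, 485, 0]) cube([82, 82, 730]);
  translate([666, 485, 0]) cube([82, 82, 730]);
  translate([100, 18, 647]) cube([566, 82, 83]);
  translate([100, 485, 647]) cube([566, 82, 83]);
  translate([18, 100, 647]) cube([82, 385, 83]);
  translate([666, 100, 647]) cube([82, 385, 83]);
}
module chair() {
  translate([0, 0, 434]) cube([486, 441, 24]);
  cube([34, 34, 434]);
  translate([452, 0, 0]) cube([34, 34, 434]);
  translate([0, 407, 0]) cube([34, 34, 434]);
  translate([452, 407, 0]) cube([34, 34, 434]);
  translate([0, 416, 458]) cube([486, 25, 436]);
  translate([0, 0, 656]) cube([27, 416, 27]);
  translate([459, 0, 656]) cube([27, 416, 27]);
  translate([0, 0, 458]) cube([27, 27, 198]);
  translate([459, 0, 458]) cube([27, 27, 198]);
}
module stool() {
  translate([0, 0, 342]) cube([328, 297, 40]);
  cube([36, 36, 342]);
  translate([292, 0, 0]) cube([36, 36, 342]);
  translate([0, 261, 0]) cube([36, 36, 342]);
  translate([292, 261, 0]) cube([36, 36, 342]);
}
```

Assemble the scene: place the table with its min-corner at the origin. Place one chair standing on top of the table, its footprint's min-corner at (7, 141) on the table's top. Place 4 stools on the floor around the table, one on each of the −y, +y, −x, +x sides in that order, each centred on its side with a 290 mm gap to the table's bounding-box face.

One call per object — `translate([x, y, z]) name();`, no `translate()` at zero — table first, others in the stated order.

table();
translate([7, 141, 769]) chair();
translate([219, -587, 0]) stool();
translate([219, 875, 0]) stool();
translate([-618, 144, 0]) stool();
translate([1056, 144, 0]) stool();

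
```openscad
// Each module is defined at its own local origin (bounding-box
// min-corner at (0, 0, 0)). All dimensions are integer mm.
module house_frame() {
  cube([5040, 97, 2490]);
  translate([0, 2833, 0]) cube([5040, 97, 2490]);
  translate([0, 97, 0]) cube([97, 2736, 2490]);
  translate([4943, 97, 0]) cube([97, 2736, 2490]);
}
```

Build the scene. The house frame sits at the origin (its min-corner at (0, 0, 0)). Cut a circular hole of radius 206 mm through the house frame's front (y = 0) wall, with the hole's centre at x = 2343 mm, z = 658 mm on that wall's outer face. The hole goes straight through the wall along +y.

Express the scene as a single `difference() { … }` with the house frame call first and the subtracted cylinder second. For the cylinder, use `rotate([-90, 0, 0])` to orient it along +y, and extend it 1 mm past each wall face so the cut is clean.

difference() {
  house_frame();
  translate([2343, -1, 658]) rotate([-90, 0, 0]) cylinder(h = 99, r = 206);
}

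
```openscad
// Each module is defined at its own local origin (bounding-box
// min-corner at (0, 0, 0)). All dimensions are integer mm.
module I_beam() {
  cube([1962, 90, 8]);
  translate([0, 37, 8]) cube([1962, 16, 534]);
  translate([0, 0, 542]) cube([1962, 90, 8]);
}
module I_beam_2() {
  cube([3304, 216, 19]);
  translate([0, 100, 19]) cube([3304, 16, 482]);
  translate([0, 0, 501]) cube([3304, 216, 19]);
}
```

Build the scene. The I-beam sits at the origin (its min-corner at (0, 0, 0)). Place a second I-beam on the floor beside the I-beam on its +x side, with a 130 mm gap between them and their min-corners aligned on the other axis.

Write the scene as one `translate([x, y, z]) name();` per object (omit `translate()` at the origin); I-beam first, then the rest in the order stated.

I_beam();
translate([2092, 0, 0]) I_beam_2();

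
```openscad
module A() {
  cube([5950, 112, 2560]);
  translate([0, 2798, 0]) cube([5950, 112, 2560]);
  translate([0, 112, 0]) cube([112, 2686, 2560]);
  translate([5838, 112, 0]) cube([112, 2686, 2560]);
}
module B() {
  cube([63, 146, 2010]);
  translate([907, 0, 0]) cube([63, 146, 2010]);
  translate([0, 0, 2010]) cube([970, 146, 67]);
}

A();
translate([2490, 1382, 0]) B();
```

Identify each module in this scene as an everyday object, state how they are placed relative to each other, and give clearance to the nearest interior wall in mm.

Clearances: x = 2378, y = 1270; minimum 1270 mm.

A is a house frame. B is a door frame. The door frame sits inside the house frame, centred. The clearance to the nearest interior wall is 1270 mm.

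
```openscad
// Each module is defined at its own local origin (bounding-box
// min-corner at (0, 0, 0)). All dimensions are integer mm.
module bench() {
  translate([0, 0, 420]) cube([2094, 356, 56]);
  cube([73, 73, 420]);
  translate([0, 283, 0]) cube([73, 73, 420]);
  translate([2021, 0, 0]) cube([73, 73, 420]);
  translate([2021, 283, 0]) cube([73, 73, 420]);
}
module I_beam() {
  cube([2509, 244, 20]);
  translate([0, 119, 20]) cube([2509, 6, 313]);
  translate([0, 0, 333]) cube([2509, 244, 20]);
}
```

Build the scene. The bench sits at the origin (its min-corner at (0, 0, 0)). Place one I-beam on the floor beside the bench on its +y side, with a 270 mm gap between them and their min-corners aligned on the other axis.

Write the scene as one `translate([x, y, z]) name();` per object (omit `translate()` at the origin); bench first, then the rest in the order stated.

bench();
translate([0, 626, 0]) I_beam();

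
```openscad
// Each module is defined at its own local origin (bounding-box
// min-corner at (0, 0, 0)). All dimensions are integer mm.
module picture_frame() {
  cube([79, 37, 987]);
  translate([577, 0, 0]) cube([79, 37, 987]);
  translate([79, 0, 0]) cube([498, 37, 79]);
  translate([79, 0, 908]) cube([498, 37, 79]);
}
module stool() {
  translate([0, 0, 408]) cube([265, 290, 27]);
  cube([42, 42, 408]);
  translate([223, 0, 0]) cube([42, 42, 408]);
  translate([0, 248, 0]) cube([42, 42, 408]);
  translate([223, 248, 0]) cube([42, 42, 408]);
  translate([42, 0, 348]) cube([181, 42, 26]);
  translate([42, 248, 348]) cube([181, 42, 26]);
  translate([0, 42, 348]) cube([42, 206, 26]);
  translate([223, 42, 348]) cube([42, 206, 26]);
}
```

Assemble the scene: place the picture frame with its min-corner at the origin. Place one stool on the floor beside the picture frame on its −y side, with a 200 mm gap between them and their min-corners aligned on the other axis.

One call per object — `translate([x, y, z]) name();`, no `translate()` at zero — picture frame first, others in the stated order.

picture_frame();
translate([0, -490, 0]) stool();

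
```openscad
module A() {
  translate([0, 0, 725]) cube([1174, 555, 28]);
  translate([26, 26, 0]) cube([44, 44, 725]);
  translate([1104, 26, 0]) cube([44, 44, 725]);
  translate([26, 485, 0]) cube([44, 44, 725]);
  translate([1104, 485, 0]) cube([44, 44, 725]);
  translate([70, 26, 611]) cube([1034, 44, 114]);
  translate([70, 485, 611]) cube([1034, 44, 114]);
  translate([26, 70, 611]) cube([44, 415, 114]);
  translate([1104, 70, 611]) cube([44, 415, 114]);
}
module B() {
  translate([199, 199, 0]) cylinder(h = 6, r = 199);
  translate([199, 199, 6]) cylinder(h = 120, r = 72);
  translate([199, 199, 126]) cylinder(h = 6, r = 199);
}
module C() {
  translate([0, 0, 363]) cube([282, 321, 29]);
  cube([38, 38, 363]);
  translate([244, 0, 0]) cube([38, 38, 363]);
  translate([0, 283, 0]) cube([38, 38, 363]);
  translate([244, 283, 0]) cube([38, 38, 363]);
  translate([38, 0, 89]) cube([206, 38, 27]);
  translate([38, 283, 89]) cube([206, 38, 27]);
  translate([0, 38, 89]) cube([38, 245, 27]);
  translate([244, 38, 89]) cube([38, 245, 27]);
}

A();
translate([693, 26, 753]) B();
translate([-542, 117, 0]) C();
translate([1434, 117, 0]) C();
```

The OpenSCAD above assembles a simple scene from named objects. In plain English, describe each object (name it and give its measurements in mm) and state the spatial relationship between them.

A is a table with a 1174×555 mm rectangular top, 28 mm thick, top surface at z = 753 mm, supported by four 44×44 mm square legs, each inset 26 mm from the nearest pair of top edges, running from the floor. Four apron rails, 44 mm thick and 114 mm tall, run between adjacent legs with their top edges flush with the underside of the top and their outer faces flush with the legs' outer faces.

B is a spool: two coaxial disc flanges of radius 199 mm and thickness 6 mm, joined by a core cylinder of radius 72 mm and height 120 mm. The lower flange rests on z = 0 and the three cylinders share a vertical axis.

C is a four-legged stool. The seat is 282×321 mm, 29 mm thick, top at z = 392 mm. It stands on four square legs, each 38×38 mm in cross-section, from z = 0 to the seat underside, each flush with a corner of the seat. Four stretchers, 38 mm wide and 27 mm tall, connect adjacent legs with their undersides at z = 89 mm, each running between the inner faces of the legs it joins and aligned with the legs' outer faces on the other axis.

The spool is on top of the table. Two stools sit around the table at the −x, +x sides.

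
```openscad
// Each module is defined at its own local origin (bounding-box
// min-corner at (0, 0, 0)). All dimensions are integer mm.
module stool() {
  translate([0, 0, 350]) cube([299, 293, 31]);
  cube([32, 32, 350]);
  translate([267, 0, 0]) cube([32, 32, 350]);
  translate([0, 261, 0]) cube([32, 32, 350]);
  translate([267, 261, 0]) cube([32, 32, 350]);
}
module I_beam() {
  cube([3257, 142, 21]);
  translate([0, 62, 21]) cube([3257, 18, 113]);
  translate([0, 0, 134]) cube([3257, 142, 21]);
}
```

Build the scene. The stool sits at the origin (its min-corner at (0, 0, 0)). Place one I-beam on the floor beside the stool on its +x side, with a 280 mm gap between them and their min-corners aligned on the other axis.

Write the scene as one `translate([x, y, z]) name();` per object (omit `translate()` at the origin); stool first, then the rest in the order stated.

stool();
translate([579, 0, 0]) I_beam();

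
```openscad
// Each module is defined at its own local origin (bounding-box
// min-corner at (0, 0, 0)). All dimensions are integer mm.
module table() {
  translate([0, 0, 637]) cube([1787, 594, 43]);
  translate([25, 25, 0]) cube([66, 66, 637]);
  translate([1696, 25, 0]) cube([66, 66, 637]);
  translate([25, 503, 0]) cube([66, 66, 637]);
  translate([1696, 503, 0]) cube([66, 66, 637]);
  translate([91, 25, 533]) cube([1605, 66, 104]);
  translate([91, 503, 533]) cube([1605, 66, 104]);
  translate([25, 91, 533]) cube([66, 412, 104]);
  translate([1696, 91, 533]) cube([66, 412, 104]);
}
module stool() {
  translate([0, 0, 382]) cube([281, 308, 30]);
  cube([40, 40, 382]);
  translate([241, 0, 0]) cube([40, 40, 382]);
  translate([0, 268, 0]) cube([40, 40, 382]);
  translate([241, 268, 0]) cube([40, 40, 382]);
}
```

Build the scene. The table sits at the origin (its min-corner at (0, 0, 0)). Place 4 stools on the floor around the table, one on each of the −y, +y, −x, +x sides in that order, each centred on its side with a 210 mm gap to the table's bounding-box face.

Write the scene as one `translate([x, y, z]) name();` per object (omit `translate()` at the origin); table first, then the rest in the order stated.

table();
translate([753, -518, 0]) stool();
translate([753, 804, 0]) stool();
translate([-491, 143, 0]) stool();
translate([1997, 143, 0]) stool();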